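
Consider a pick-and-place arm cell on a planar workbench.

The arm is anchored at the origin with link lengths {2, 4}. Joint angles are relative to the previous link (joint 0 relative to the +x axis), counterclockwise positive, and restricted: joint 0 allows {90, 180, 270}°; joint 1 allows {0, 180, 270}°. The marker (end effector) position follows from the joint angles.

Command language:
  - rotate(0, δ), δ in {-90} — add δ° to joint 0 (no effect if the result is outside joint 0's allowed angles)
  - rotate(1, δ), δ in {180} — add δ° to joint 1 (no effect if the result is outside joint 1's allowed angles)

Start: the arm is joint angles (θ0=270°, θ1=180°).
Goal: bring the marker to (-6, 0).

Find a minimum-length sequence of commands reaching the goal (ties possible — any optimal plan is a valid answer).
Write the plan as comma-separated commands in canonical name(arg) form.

initial: joint angles (θ0=270°, θ1=180°)
1. rotate(0, -90) → joint angles (θ0=180°, θ1=180°)
2. rotate(1, 180) → joint angles (θ0=180°, θ1=0°)
shorter routes all fall short; 2 is best.

rotate(0, -90), rotate(1, 180)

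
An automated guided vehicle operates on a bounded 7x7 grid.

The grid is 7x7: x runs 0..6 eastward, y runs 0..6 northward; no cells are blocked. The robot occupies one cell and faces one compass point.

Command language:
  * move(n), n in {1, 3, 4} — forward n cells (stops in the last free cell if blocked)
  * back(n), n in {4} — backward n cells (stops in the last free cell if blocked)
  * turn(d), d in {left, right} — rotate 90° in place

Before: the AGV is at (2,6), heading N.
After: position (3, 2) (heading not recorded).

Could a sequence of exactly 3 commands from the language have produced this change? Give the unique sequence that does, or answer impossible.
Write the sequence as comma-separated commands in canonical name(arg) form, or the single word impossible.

key: order matters: swapping back(4) and move(1) lands elsewhere
from: at (2,6), heading N
[1] after back(4): at (2,2), heading N
[2] after turn(right): at (2,2), heading E
[3] after move(1): at (3,2), heading E
uniquely the one of 216 3-step routes that fits.

back(4), turn(right), move(1)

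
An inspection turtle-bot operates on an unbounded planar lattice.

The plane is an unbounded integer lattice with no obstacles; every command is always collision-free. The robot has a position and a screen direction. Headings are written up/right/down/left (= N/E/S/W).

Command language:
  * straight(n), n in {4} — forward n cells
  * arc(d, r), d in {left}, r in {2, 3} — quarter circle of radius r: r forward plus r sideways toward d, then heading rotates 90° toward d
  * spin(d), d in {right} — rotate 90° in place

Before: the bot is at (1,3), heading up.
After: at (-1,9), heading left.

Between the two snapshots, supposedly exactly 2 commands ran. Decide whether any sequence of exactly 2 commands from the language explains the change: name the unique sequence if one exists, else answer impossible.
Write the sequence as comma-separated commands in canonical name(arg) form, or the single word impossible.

straight(4), arc(left, 2)

key: cell and facing (now W) both changed — the 2 commands mix motion and turning
initial: at (1,3), heading up
t=1 straight(4) ⇒ at (1,7), heading up
t=2 arc(left, 2) ⇒ at (-1,9), heading left
no rival 2-sequence matches.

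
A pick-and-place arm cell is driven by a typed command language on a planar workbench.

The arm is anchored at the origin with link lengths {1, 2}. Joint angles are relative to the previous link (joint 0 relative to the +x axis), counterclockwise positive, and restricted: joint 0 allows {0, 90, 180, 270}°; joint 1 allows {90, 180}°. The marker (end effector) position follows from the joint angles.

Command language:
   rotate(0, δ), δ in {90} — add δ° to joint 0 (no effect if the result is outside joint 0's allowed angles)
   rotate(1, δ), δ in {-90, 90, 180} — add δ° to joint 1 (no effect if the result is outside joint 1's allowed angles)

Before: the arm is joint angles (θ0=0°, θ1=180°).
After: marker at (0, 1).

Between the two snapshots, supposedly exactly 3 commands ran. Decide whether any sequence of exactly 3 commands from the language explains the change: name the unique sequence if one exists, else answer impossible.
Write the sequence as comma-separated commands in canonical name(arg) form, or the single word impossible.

rotate(0, 90), rotate(0, 90), rotate(0, 90)

begin: joint angles (θ0=0°, θ1=180°)
step 1 (rotate(0, 90)): joint angles (θ0=90°, θ1=180°)
step 2 (rotate(0, 90)): joint angles (θ0=180°, θ1=180°)
step 3 (rotate(0, 90)): joint angles (θ0=270°, θ1=180°)
all 64 alternatives checked — unique.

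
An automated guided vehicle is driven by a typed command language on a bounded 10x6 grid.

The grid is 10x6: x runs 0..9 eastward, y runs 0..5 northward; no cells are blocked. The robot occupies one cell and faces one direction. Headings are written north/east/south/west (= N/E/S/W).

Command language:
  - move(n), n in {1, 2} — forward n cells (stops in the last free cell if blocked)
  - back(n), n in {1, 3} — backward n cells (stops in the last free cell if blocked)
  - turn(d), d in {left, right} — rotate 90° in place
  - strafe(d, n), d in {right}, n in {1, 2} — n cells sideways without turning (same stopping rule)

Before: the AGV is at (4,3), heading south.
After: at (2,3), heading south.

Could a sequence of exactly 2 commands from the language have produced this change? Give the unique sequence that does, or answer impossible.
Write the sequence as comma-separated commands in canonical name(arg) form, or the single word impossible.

key: still facing S at the end — nothing in the sequence rotates
t0: at (4,3), heading south
[1] after strafe(right, 1): at (3,3), heading south
[2] after strafe(right, 1): at (2,3), heading south
no other 2-command option fits: unique.

strafe(right, 1), strafe(right, 1)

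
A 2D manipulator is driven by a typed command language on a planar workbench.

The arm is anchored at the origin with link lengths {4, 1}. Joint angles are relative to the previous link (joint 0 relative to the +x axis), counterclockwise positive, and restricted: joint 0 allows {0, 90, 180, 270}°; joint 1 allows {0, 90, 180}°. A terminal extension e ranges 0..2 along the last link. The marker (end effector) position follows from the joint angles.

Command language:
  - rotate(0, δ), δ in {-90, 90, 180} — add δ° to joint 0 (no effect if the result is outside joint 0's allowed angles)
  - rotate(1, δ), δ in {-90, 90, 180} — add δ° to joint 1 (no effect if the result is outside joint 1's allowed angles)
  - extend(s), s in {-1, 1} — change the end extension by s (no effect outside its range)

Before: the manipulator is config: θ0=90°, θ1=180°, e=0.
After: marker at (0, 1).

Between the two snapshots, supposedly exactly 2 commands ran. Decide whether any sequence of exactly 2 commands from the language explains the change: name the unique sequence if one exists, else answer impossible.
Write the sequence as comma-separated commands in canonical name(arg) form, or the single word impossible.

initial: config: θ0=90°, θ1=180°, e=0
t=1 extend(1) ⇒ config: θ0=90°, θ1=180°, e=1
t=2 extend(1) ⇒ config: θ0=90°, θ1=180°, e=2
no other 2-command option fits: unique.

extend(1), extend(1)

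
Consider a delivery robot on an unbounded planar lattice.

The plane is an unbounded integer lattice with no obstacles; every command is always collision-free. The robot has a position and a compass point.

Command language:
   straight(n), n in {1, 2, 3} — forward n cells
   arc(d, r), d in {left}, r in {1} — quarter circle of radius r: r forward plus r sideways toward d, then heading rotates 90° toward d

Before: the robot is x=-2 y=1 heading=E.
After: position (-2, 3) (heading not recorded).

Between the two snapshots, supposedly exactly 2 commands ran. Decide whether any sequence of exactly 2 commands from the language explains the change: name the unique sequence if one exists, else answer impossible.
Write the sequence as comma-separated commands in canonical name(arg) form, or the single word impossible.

arc(left, 1), arc(left, 1)

begin: x=-2 y=1 heading=E
[1] after arc(left, 1): x=-1 y=2 heading=N
[2] after arc(left, 1): x=-2 y=3 heading=W
all 16 alternatives checked — unique.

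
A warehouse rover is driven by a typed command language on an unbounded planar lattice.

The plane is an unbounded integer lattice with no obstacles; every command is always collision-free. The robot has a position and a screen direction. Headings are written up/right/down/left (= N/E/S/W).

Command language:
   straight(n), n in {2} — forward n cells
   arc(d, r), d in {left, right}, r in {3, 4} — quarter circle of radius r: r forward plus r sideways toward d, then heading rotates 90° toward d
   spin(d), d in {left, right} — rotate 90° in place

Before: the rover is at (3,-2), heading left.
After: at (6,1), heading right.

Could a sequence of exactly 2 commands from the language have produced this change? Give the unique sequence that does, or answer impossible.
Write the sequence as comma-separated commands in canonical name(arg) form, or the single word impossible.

spin(right), arc(right, 3)

key: position moved to (6,1) AND the heading swung to E — translation plus rotation needed
from: at (3,-2), heading left
t=1 spin(right) ⇒ at (3,-2), heading up
t=2 arc(right, 3) ⇒ at (6,1), heading right
no rival 2-sequence matches.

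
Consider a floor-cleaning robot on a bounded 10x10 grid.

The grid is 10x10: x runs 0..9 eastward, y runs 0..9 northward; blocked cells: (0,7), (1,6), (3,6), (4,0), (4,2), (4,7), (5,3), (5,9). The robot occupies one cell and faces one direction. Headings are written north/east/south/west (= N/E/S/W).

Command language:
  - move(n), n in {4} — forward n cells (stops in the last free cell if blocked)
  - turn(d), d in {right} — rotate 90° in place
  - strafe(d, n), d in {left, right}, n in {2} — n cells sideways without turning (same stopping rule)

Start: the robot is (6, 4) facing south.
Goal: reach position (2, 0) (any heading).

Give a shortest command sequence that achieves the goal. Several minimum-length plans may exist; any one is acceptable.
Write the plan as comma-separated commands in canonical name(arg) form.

begin: (6, 4) facing south
step 1 (strafe(right, 2)): (4, 4) facing south
step 2 (strafe(right, 2)): (2, 4) facing south
step 3 (move(4)): (2, 0) facing south
minimal: 3 command(s), checked below 3.

strafe(right, 2), strafe(right, 2), move(4)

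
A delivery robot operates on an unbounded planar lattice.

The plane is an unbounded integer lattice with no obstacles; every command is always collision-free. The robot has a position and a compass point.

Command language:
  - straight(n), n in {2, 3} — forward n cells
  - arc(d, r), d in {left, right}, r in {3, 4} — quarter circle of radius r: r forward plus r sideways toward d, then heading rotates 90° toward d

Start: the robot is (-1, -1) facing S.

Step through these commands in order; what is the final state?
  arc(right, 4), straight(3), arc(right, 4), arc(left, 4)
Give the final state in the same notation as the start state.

(-16, 3) facing W

from: (-1, -1) facing S
step 1 (arc(right, 4)): (-5, -5) facing W
step 2 (straight(3)): (-8, -5) facing W
step 3 (arc(right, 4)): (-12, -1) facing N
step 4 (arc(left, 4)): (-16, 3) facing W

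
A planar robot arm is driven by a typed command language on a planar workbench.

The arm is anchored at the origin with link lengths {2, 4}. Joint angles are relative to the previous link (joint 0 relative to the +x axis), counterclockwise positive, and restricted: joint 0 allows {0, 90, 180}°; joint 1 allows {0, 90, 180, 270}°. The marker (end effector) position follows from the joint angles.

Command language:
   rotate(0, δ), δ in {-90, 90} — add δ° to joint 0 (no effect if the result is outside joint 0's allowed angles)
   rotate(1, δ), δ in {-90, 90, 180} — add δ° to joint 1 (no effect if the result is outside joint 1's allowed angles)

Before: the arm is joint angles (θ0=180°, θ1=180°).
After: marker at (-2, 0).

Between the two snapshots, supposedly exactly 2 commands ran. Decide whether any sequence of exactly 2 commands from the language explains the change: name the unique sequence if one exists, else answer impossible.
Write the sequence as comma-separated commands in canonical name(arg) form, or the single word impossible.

rotate(0, -90), rotate(0, -90)

initial: joint angles (θ0=180°, θ1=180°)
step 1 (rotate(0, -90)): joint angles (θ0=90°, θ1=180°)
step 2 (rotate(0, -90)): joint angles (θ0=0°, θ1=180°)
no other 2-command option fits: unique.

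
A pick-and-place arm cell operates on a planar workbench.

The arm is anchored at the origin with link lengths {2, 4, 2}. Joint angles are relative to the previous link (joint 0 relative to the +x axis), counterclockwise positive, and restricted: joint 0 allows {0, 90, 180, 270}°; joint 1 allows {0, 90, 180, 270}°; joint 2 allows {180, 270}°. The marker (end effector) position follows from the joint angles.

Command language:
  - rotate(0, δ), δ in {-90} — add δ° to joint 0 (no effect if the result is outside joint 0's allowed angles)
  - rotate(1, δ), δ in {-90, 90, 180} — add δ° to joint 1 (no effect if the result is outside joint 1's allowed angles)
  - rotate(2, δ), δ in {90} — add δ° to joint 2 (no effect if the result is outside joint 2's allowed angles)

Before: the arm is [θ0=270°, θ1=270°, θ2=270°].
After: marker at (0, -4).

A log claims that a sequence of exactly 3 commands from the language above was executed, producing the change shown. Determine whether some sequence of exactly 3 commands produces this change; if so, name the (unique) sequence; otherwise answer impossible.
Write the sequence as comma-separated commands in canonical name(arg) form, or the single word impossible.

start: [θ0=270°, θ1=270°, θ2=270°]
[1] after rotate(0, -90): [θ0=180°, θ1=270°, θ2=270°]
[2] after rotate(0, -90): [θ0=90°, θ1=270°, θ2=270°]
[3] after rotate(0, -90): [θ0=0°, θ1=270°, θ2=270°]
no rival 3-sequence matches.

rotate(0, -90), rotate(0, -90), rotate(0, -90)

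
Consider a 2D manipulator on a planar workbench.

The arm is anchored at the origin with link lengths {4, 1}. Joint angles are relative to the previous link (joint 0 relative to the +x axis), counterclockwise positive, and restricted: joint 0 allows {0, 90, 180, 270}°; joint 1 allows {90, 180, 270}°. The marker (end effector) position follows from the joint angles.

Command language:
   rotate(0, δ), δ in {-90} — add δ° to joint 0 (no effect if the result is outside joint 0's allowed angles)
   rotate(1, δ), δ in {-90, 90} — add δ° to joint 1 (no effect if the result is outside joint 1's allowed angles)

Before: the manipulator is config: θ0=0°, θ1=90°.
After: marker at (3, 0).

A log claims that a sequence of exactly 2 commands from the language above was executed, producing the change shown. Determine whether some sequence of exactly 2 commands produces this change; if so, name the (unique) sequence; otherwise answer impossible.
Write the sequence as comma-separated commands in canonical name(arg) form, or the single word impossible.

rotate(1, -90), rotate(1, 90)

key: order matters: swapping rotate(1, -90) and rotate(1, 90) lands elsewhere
begin: config: θ0=0°, θ1=90°
1. rotate(1, -90) → config: θ0=0°, θ1=90°
2. rotate(1, 90) → config: θ0=0°, θ1=180°
no other 2-command option fits: unique.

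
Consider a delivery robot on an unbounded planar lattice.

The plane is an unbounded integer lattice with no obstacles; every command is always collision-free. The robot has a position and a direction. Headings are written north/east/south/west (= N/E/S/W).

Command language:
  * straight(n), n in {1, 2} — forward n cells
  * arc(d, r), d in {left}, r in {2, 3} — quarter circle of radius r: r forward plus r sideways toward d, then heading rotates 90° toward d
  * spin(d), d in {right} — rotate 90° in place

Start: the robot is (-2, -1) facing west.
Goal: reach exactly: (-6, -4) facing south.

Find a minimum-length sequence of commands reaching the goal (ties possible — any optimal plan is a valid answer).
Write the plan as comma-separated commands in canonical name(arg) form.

straight(1), arc(left, 3)

initial: (-2, -1) facing west
[1] after straight(1): (-3, -1) facing west
[2] after arc(left, 3): (-6, -4) facing south
minimal: 2 command(s), checked below 2.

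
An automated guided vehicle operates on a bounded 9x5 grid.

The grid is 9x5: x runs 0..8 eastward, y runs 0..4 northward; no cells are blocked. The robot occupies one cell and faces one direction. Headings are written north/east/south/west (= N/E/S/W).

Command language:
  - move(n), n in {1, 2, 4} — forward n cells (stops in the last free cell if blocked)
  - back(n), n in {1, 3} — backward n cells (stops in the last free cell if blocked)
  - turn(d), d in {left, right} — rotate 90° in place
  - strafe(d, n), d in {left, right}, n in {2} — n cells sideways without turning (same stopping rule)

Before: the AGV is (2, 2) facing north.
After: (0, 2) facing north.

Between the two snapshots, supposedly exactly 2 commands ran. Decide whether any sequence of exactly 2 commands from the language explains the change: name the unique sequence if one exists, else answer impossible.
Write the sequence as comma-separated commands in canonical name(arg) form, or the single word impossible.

strafe(left, 2), strafe(left, 2)

key: the second strafe(left, 2) runs into the grid edge before its full distance
begin: (2, 2) facing north
step 1 (strafe(left, 2)): (0, 2) facing north
step 2 (strafe(left, 2)): (0, 2) facing north
no other 2-command option fits: unique.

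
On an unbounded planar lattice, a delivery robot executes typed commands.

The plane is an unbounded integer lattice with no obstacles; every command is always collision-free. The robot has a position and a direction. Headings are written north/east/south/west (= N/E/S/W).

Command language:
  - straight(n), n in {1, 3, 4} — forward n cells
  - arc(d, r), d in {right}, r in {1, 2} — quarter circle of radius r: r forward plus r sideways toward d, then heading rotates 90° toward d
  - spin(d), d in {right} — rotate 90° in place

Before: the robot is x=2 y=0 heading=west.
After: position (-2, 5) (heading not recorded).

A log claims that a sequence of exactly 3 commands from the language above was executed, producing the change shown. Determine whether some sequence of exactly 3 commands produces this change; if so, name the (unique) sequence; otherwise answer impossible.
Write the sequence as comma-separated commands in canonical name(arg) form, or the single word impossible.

key: order matters: swapping straight(3) and straight(4) lands elsewhere
start: x=2 y=0 heading=west
[1] after straight(3): x=-1 y=0 heading=west
[2] after arc(right, 1): x=-2 y=1 heading=north
[3] after straight(4): x=-2 y=5 heading=north
uniquely the one of 216 3-step routes that fits.

straight(3), arc(right, 1), straight(4)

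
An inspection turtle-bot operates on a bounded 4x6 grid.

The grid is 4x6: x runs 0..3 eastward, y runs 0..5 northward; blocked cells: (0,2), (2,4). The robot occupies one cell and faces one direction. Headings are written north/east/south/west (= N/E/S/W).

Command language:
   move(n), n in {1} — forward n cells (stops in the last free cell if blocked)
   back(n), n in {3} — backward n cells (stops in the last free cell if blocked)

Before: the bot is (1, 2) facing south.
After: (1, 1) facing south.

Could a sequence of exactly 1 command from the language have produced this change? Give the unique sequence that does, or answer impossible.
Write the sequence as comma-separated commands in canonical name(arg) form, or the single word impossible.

move(1)

key: heading stays S — the single command does not turn
from: (1, 2) facing south
1. move(1) → (1, 1) facing south
no rival 1-sequence matches.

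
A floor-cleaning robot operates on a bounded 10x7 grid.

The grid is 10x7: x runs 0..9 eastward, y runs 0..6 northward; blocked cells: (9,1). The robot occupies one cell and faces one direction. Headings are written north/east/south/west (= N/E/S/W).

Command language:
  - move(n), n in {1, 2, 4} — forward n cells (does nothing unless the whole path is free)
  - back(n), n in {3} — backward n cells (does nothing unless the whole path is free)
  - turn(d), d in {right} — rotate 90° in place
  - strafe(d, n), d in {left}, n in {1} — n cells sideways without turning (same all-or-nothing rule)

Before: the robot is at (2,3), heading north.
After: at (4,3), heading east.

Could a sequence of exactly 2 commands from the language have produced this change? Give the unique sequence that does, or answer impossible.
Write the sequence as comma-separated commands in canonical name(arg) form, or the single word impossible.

turn(right), move(2)

key: position moved to (4,3) AND the heading swung to E — translation plus rotation needed
initial: at (2,3), heading north
1. turn(right) → at (2,3), heading east
2. move(2) → at (4,3), heading east
all 36 alternatives checked — unique.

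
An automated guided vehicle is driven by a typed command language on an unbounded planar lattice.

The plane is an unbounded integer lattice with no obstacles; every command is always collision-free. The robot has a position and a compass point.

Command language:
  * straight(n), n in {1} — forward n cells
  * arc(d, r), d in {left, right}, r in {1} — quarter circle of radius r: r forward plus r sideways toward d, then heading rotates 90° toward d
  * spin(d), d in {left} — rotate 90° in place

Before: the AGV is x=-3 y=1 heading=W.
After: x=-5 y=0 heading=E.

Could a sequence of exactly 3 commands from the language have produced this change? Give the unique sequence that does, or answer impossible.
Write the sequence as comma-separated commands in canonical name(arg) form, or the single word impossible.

straight(1), arc(left, 1), spin(left)

key: running spin(left) before straight(1) would end elsewhere — order is forced
begin: x=-3 y=1 heading=W
t=1 straight(1) ⇒ x=-4 y=1 heading=W
t=2 arc(left, 1) ⇒ x=-5 y=0 heading=S
t=3 spin(left) ⇒ x=-5 y=0 heading=E
all 64 alternatives checked — unique.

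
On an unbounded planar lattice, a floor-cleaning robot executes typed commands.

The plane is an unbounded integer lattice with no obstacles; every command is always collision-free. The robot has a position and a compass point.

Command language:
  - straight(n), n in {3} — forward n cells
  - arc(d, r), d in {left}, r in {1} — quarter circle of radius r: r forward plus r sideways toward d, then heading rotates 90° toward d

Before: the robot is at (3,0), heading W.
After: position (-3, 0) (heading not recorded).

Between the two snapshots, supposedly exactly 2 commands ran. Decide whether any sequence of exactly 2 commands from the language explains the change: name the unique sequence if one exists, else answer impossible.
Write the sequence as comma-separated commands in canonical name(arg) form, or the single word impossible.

t0: at (3,0), heading W
step 1 (straight(3)): at (0,0), heading W
step 2 (straight(3)): at (-3,0), heading W
all 4 alternatives checked — unique.

straight(3), straight(3)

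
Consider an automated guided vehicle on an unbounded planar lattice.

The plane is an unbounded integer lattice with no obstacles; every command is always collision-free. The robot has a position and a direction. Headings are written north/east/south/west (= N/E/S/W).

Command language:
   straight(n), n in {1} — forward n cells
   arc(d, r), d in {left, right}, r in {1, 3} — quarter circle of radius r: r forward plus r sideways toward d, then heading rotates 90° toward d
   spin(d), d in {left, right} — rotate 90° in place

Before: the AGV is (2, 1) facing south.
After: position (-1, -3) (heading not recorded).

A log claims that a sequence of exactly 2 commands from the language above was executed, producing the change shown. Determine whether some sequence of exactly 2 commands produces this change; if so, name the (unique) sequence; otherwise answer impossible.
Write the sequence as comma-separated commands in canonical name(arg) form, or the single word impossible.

straight(1), arc(right, 3)

key: running arc(right, 3) before straight(1) would end elsewhere — order is forced
begin: (2, 1) facing south
step 1 (straight(1)): (2, 0) facing south
step 2 (arc(right, 3)): (-1, -3) facing west
all 49 alternatives checked — unique.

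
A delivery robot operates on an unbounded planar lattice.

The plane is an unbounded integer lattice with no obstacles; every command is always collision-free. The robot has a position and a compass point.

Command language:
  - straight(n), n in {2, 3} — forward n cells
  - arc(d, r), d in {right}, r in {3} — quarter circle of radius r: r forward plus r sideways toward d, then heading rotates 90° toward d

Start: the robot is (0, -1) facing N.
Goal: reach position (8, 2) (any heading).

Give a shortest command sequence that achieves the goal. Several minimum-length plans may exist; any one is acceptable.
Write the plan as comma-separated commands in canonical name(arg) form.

arc(right, 3), straight(3), straight(2)

initial: (0, -1) facing N
t=1 arc(right, 3) ⇒ (3, 2) facing E
t=2 straight(3) ⇒ (6, 2) facing E
t=3 straight(2) ⇒ (8, 2) facing E
no 2-step plan works, so 3 is optimal.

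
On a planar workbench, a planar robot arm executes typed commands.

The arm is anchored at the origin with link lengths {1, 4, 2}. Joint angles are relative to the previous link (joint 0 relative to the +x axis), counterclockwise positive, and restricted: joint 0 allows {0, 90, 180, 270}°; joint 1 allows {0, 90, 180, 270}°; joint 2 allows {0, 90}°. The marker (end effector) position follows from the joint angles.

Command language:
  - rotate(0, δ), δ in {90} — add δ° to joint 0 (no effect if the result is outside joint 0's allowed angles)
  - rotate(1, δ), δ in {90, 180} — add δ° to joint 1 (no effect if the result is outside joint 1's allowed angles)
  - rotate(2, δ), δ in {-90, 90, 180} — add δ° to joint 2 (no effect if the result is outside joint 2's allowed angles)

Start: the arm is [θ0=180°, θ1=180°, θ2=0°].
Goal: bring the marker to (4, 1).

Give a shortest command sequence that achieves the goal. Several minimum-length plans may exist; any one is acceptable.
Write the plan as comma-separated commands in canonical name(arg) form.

rotate(1, 180), rotate(2, 90), rotate(0, 90), rotate(1, 90)

start: [θ0=180°, θ1=180°, θ2=0°]
1. rotate(1, 180) → [θ0=180°, θ1=0°, θ2=0°]
2. rotate(2, 90) → [θ0=180°, θ1=0°, θ2=90°]
3. rotate(0, 90) → [θ0=270°, θ1=0°, θ2=90°]
4. rotate(1, 90) → [θ0=270°, θ1=90°, θ2=90°]
minimal: 4 command(s), checked below 4.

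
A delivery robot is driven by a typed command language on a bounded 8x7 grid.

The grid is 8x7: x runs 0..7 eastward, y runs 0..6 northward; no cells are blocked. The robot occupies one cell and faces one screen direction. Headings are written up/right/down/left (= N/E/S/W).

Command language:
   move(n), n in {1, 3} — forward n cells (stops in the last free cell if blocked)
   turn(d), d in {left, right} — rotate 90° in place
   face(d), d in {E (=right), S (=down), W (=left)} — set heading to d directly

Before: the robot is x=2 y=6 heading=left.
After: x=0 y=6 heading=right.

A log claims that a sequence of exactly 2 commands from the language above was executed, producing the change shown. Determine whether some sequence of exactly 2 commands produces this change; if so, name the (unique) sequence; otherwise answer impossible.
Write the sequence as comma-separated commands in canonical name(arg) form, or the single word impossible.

key: move(3) runs into the grid edge before its full distance
from: x=2 y=6 heading=left
[1] after move(3): x=0 y=6 heading=left
[2] after face(E): x=0 y=6 heading=right
uniquely the one of 49 2-step routes that fits.

move(3), face(E)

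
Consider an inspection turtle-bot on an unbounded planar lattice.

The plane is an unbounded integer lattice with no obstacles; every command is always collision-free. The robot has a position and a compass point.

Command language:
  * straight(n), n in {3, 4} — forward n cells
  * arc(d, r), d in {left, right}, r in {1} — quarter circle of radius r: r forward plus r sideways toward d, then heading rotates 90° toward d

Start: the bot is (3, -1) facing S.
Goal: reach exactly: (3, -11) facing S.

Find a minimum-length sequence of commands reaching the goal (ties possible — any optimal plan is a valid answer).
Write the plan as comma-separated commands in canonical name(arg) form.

straight(4), straight(3), straight(3)

start: (3, -1) facing S
t=1 straight(4) ⇒ (3, -5) facing S
t=2 straight(3) ⇒ (3, -8) facing S
t=3 straight(3) ⇒ (3, -11) facing S
minimal: 3 command(s), checked below 3.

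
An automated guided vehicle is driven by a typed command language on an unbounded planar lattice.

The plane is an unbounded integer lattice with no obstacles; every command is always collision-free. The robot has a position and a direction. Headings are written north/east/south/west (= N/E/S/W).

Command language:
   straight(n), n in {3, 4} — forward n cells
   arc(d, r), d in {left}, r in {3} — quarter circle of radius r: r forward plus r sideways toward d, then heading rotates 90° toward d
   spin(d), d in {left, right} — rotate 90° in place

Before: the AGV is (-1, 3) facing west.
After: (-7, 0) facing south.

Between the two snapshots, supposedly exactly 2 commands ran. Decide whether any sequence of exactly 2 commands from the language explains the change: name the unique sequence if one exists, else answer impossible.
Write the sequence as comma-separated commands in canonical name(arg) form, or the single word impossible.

straight(3), arc(left, 3)

key: cell and facing (now S) both changed — the 2 commands mix motion and turning
initial: (-1, 3) facing west
[1] after straight(3): (-4, 3) facing west
[2] after arc(left, 3): (-7, 0) facing south
all 25 alternatives checked — unique.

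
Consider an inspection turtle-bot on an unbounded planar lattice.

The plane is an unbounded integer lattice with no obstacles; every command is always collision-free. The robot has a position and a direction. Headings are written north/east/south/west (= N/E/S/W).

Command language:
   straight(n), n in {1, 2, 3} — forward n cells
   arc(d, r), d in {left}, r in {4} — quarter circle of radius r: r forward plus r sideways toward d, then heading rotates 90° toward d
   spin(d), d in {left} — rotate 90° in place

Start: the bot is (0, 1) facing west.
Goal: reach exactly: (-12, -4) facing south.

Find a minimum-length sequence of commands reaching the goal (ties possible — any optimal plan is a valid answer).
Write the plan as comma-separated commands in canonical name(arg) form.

start: (0, 1) facing west
step 1 (straight(2)): (-2, 1) facing west
step 2 (straight(3)): (-5, 1) facing west
step 3 (straight(3)): (-8, 1) facing west
step 4 (arc(left, 4)): (-12, -3) facing south
step 5 (straight(1)): (-12, -4) facing south
no 4-step plan works, so 5 is optimal.

straight(2), straight(3), straight(3), arc(left, 4), straight(1)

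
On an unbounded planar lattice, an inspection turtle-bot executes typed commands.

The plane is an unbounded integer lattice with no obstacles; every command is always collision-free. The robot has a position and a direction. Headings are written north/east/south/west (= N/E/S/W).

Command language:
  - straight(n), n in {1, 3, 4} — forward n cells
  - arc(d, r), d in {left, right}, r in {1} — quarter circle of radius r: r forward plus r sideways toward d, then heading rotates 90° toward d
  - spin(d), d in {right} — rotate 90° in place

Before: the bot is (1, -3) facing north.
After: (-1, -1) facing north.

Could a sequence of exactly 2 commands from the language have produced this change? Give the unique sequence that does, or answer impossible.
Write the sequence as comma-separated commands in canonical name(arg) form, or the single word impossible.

key: order matters: swapping arc(left, 1) and arc(right, 1) lands elsewhere
t0: (1, -3) facing north
[1] after arc(left, 1): (0, -2) facing west
[2] after arc(right, 1): (-1, -1) facing north
no rival 2-sequence matches.

arc(left, 1), arc(right, 1)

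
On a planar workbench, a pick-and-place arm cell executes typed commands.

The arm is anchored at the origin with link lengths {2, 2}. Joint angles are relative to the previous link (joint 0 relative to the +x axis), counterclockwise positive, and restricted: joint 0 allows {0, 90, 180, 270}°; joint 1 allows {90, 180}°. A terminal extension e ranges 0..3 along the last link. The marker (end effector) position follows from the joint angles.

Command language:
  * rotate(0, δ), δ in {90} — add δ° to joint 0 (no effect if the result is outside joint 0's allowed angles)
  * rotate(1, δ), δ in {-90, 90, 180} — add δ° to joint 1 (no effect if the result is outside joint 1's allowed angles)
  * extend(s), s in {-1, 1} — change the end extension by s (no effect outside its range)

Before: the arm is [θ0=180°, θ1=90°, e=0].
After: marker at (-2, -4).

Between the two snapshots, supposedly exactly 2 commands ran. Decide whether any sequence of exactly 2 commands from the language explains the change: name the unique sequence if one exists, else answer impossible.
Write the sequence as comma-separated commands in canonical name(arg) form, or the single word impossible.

extend(1), extend(1)

initial: [θ0=180°, θ1=90°, e=0]
1. extend(1) → [θ0=180°, θ1=90°, e=1]
2. extend(1) → [θ0=180°, θ1=90°, e=2]
no rival 2-sequence matches.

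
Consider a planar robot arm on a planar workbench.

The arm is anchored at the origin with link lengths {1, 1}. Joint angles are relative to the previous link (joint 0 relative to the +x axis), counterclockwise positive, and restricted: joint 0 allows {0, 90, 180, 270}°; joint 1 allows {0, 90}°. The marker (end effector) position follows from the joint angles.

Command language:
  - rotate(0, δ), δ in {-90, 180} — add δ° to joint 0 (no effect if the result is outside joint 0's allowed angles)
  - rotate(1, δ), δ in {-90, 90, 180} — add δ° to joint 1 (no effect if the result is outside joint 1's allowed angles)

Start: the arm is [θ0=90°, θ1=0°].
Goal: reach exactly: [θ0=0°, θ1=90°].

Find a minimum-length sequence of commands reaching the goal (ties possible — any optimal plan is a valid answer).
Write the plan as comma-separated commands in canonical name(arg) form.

rotate(1, 90), rotate(0, -90)

initial: [θ0=90°, θ1=0°]
step 1 (rotate(1, 90)): [θ0=90°, θ1=90°]
step 2 (rotate(0, -90)): [θ0=0°, θ1=90°]
shorter routes all fall short; 2 is best.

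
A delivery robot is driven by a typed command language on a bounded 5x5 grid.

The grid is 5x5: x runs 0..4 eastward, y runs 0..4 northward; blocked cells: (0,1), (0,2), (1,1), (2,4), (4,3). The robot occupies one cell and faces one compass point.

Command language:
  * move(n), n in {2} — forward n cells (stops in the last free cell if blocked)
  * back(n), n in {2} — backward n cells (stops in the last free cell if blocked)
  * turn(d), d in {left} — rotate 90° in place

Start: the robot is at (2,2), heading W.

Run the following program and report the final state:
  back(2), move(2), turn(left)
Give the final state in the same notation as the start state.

begin: at (2,2), heading W
t=1 back(2) ⇒ at (4,2), heading W
t=2 move(2) ⇒ at (2,2), heading W
t=3 turn(left) ⇒ at (2,2), heading S

at (2,2), heading S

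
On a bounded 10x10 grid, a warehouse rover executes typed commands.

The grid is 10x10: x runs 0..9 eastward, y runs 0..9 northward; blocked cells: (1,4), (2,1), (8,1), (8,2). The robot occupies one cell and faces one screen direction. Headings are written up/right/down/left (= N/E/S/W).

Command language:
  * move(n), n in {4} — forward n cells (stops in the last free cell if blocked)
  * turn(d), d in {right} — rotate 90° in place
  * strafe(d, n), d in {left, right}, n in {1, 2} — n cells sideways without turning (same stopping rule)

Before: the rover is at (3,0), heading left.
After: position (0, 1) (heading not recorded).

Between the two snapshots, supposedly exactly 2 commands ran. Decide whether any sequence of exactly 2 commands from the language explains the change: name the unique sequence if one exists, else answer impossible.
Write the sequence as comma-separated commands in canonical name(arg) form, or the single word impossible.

move(4), strafe(right, 1)

key: move(4) runs into the grid edge before its full distance
initial: at (3,0), heading left
1. move(4) → at (0,0), heading left
2. strafe(right, 1) → at (0,1), heading left
uniquely the one of 36 2-step routes that fits.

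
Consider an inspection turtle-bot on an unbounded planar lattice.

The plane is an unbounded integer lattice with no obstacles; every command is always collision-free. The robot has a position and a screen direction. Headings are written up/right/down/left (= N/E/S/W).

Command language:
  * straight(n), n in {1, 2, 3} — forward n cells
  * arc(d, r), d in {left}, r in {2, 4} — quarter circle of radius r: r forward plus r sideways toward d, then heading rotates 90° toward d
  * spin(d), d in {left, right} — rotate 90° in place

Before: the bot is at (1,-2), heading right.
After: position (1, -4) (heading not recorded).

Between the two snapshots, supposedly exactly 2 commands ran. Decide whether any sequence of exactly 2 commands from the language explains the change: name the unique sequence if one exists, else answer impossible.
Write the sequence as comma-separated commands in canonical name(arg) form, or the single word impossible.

key: order matters: swapping spin(right) and straight(2) lands elsewhere
t0: at (1,-2), heading right
1. spin(right) → at (1,-2), heading down
2. straight(2) → at (1,-4), heading down
all 49 alternatives checked — unique.

spin(right), straight(2)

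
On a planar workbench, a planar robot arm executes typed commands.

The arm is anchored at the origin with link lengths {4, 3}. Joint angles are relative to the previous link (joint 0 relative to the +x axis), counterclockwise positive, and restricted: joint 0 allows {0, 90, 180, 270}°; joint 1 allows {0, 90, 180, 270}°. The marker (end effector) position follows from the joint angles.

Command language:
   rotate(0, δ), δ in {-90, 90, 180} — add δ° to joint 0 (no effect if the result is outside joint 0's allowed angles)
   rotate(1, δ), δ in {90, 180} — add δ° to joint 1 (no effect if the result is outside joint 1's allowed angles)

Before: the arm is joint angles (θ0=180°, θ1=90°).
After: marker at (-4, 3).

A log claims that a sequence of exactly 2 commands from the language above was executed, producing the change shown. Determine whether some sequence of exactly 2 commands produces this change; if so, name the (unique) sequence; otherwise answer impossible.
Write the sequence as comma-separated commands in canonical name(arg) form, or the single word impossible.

from: joint angles (θ0=180°, θ1=90°)
1. rotate(1, 90) → joint angles (θ0=180°, θ1=180°)
2. rotate(1, 90) → joint angles (θ0=180°, θ1=270°)
uniquely the one of 25 2-step routes that fits.

rotate(1, 90), rotate(1, 90)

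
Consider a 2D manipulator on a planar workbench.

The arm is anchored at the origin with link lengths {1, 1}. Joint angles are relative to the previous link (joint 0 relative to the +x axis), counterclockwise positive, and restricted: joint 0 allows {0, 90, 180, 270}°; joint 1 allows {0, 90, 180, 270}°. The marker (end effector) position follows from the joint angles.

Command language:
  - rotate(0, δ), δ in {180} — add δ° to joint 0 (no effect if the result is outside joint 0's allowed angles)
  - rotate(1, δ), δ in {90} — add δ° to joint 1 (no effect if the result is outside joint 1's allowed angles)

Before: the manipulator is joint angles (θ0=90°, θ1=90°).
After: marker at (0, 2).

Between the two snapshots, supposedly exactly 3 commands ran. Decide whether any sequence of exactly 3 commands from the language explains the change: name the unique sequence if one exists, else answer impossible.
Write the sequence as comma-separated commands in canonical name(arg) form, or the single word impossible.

rotate(1, 90), rotate(1, 90), rotate(1, 90)

initial: joint angles (θ0=90°, θ1=90°)
[1] after rotate(1, 90): joint angles (θ0=90°, θ1=180°)
[2] after rotate(1, 90): joint angles (θ0=90°, θ1=270°)
[3] after rotate(1, 90): joint angles (θ0=90°, θ1=0°)
uniquely the one of 8 3-step routes that fits.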